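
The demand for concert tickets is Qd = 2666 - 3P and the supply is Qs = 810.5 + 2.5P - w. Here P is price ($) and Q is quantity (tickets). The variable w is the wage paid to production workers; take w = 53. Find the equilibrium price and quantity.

P* = 347, Q* = 1625

With w = 53, supply is Qs = 757.5 + 2.5P.
At equilibrium Qd = Qs, so 2666 - 3P = 757.5 + 2.5P; collecting terms, 1908.5 = 5.5P and P* = 347.
Then Q* = 2666 - 3(347) = 1625.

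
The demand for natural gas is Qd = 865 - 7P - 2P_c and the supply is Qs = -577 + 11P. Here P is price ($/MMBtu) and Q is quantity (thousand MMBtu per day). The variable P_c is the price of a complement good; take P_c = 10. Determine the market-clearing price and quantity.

With P_c = 10, demand is Qd = 845 - 7P.
The market clears where 845 - 7P = -577 + 11P. Rearranging, 18P = 1422, hence P* = 79.
Plugging P* into demand: Q* = 845 - 7(79) = 292.

P* = 79, Q* = 292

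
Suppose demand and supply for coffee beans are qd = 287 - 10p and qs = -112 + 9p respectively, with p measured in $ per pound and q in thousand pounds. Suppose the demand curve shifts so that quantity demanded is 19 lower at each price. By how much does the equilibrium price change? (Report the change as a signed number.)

Equating demand and supply, 287 - 10p = -112 + 9p gives 19p = 399, so p* = 21.
Then q* = 287 - 10(21) = 77.
After the shift, demand is qd = 268 - 10p.
The new intersection has 380 = 19p, i.e. p = 20, q = 68.
Δp = 20 - 21 = -1.

Δp = -1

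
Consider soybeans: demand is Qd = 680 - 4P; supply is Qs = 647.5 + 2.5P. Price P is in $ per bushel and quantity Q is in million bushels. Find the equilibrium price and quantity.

Set Qd = Qs: 680 - 4P = 647.5 + 2.5P, so 32.5 = 6.5P and P* = 5.
Then Q* = 680 - 4(5) = 660.

P* = 5, Q* = 660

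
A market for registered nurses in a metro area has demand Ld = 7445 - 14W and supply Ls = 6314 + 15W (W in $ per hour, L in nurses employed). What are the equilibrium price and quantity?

Equating demand and supply, 7445 - 14W = 6314 + 15W gives 29W = 1131, so W* = 39.
Substitute back: L* = 7445 - 14(39) = 6899.

W* = 39, L* = 6899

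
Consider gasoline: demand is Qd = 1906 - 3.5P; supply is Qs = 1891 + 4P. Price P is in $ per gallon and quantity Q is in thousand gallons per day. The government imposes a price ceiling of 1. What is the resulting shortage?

Shortage = 7.5

With P fixed at 1, quantity demanded is 1902.5 and quantity supplied is 1895.
Shortage = Qd - Qs = 1902.5 - 1895 = 7.5.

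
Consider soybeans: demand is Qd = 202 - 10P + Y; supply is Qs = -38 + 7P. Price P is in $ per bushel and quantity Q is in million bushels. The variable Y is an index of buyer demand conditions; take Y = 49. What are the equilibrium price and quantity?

With Y = 49, demand is Qd = 251 - 10P.
Set Qd = Qs: 251 - 10P = -38 + 7P, so 289 = 17P and P* = 17.
Plugging P* into demand: Q* = 251 - 10(17) = 81.

P* = 17, Q* = 81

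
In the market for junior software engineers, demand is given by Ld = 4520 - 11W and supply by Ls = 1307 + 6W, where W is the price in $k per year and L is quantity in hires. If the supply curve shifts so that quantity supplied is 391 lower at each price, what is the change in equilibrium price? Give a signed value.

ΔW = 23

The market clears where 4520 - 11W = 1307 + 6W. Rearranging, 17W = 3213, hence W* = 189.
Substitute back: L* = 4520 - 11(189) = 2441.
After the shift, supply is Ls = 916 + 6W.
New equilibrium: 3604 = 17W, so W = 212 and L = 2188.
ΔW = 212 - 189 = 23.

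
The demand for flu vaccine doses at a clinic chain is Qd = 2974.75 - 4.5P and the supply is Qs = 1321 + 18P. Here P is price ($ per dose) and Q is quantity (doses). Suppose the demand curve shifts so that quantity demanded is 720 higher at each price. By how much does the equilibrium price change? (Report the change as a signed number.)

ΔP = 32

Set Qd = Qs: 2974.75 - 4.5P = 1321 + 18P, so 1653.75 = 22.5P and P* = 73.5.
Substitute back: Q* = 2974.75 - 4.5(73.5) = 2644.
After the shift, demand is Qd = 3694.75 - 4.5P.
New equilibrium: 2373.75 = 22.5P, so P = 105.5 and Q = 3220.
ΔP = 105.5 - 73.5 = 32.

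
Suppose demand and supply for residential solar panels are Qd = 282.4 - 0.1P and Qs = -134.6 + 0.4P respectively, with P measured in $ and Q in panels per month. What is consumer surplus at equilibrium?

Consumer surplus = 198005

Set Qd = Qs: 282.4 - 0.1P = -134.6 + 0.4P, so 417 = 0.5P and P* = 834.
From the demand curve, Q* = 282.4 - 0.1(834) = 199.
Demand choke price (Qd = 0): P = 282.4/0.1 = 2824. Consumer surplus = ½ × (2824 - 834) × 199 = 198005.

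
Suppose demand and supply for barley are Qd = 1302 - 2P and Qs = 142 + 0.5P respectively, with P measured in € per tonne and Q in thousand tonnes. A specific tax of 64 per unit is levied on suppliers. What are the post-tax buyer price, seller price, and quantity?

The tax drives a wedge P_b - P_s = 64. Substituting P_s = P_b - 64 into supply: Qs = 110 + 0.5P_b.
Set Qd = Qs: 1302 - 2P_b = 110 + 0.5P_b, so 1192 = 2.5P_b and P_b = 476.8.
Then P_s = 476.8 - 64 = 412.8 and Q = 1302 - 2(476.8) = 348.4.

P_b = 476.8, P_s = 412.8, Q = 348.4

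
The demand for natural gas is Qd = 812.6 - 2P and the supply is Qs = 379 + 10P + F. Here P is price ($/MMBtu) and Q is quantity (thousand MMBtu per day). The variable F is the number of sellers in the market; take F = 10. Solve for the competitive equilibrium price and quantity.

With F = 10, supply is Qs = 389 + 10P.
Equating demand and supply, 812.6 - 2P = 389 + 10P gives 12P = 423.6, so P* = 35.3.
Then Q* = 812.6 - 2(35.3) = 742.

P* = 35.3, Q* = 742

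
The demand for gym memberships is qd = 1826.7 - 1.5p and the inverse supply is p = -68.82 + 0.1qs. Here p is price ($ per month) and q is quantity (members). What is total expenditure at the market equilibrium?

Rewriting in direct form: qs = 688.2 + 10p.
Equating demand and supply, 1826.7 - 1.5p = 688.2 + 10p gives 11.5p = 1138.5, so p* = 99.
Substitute back: q* = 1826.7 - 1.5(99) = 1678.2.
Total expenditure = p* × q* = 99 × 1678.2 = 166141.8.

Total expenditure = 166141.8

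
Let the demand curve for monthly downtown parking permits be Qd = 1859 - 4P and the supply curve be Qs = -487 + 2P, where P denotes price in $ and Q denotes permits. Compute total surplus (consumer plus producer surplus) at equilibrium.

Total surplus = 32634.375

At equilibrium Qd = Qs, so 1859 - 4P = -487 + 2P; collecting terms, 2346 = 6P and P* = 391.
Then Q* = 1859 - 4(391) = 295.
Demand choke price = 464.75; supply choke price = 243.5. CS = ½(464.75 - 391)(295) = 10878.125; PS = ½(391 - 243.5)(295) = 21756.25. Total surplus = 32634.375.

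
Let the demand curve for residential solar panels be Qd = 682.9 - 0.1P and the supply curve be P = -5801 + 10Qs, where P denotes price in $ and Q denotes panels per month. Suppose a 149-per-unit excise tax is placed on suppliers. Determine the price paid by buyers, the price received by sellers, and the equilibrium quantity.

Inverting to quantity form: Qs = 580.1 + 0.1P.
Suppliers keep P_s = P_b - 149 per unit, so supply in terms of the buyer price is Qs = 565.2 + 0.1P_b.
Equate demand and the shifted supply: 682.9 - 0.1P_b = 565.2 + 0.1P_b, giving 0.2P_b = 117.7, so P_b = 588.5.
Then P_s = 588.5 - 149 = 439.5 and Q = 682.9 - 0.1(588.5) = 624.05.

P_b = 588.5, P_s = 439.5, Q = 624.05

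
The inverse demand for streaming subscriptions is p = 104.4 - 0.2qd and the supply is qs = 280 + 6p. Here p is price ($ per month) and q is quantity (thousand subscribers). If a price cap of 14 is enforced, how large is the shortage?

Shortage = 88

In direct form, qd = 522 - 5p.
At p = 14: qd = 452 and qs = 364.
Shortage = qd - qs = 452 - 364 = 88.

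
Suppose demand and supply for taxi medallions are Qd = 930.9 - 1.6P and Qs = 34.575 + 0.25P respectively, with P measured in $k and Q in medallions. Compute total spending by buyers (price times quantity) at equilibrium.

Equating demand and supply, 930.9 - 1.6P = 34.575 + 0.25P gives 1.85P = 896.325, so P* = 484.5.
Plugging P* into demand: Q* = 930.9 - 1.6(484.5) = 155.7.
Total spending by buyers = P* × Q* = 484.5 × 155.7 = 75436.65.

Total spending by buyers = 75436.65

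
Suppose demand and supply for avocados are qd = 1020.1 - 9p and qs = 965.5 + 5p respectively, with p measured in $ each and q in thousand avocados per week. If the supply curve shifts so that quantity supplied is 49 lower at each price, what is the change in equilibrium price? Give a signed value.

Set qd = qs: 1020.1 - 9p = 965.5 + 5p, so 54.6 = 14p and p* = 3.9.
Then q* = 1020.1 - 9(3.9) = 985.
After the shift, supply is qs = 916.5 + 5p.
Re-solving, 14p = 103.6 gives p = 7.4 and q = 953.5.
Δp = 7.4 - 3.9 = 3.5.

Δp = 3.5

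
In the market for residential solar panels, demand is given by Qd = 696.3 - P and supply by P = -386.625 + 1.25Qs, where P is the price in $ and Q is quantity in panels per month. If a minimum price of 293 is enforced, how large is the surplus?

Solving each curve for Q: Qs = 309.3 + 0.8P.
At P = 293: Qd = 403.3 and Qs = 543.7.
Surplus = Qs - Qd = 543.7 - 403.3 = 140.4.

Surplus = 140.4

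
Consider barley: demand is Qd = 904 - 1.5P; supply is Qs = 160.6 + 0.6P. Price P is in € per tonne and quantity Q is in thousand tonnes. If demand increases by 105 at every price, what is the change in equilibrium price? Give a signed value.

Equating demand and supply, 904 - 1.5P = 160.6 + 0.6P gives 2.1P = 743.4, so P* = 354.
Then Q* = 904 - 1.5(354) = 373.
After the shift, demand is Qd = 1009 - 1.5P.
The new intersection has 848.4 = 2.1P, i.e. P = 404, Q = 403.
ΔP = 404 - 354 = 50.

ΔP = 50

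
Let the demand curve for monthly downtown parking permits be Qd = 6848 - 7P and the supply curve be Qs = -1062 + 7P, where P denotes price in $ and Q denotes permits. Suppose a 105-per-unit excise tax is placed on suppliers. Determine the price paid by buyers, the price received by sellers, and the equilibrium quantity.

The tax drives a wedge P_b - P_s = 105. Substituting P_s = P_b - 105 into supply: Qs = -1797 + 7P_b.
Market clearing requires 6848 - 7P_b = -1797 + 7P_b; hence 8645 = 14P_b and P_b = 617.5.
So P_s = 512.5 and the quantity traded is Q = 6848 - 7(617.5) = 2525.5.

P_b = 617.5, P_s = 512.5, Q = 2525.5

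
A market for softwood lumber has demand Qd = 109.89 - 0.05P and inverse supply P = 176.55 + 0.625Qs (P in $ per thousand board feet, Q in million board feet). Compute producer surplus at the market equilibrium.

Producer surplus = 3001.25

Rewriting in direct form: Qs = -282.48 + 1.6P.
The market clears where 109.89 - 0.05P = -282.48 + 1.6P. Rearranging, 1.65P = 392.37, hence P* = 237.8.
From the demand curve, Q* = 109.89 - 0.05(237.8) = 98.
Supply choke price (Qs = 0): P = 176.55. Producer surplus = ½ × (237.8 - 176.55) × 98 = 3001.25.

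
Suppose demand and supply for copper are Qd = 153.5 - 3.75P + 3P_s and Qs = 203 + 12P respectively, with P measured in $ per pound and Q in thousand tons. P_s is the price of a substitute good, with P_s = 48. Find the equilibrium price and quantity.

P* = 6, Q* = 275

With P_s = 48, demand is Qd = 297.5 - 3.75P.
The market clears where 297.5 - 3.75P = 203 + 12P. Rearranging, 15.75P = 94.5, hence P* = 6.
From the demand curve, Q* = 297.5 - 3.75(6) = 275.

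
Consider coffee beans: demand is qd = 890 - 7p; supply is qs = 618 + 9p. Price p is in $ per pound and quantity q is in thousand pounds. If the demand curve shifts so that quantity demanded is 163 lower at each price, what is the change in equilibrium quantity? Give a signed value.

Δq = -91.6875

Set qd = qs: 890 - 7p = 618 + 9p, so 272 = 16p and p* = 17.
Substitute back: q* = 890 - 7(17) = 771.
After the shift, demand is qd = 727 - 7p.
The new intersection has 109 = 16p, i.e. p = 6.8125, q = 679.3125.
Δq = 679.3125 - 771 = -91.6875.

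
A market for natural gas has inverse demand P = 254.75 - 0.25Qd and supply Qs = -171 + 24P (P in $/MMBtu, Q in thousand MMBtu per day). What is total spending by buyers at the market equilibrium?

Rewriting in direct form: Qd = 1019 - 4P.
At equilibrium Qd = Qs, so 1019 - 4P = -171 + 24P; collecting terms, 1190 = 28P and P* = 42.5.
From the demand curve, Q* = 1019 - 4(42.5) = 849.
Total spending by buyers = P* × Q* = 42.5 × 849 = 36082.5.

Total spending by buyers = 36082.5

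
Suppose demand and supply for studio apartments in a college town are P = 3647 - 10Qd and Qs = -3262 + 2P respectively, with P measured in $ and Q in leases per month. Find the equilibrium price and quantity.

P* = 1727, Q* = 192

Rewriting in direct form: Qd = 364.7 - 0.1P.
The market clears where 364.7 - 0.1P = -3262 + 2P. Rearranging, 2.1P = 3626.7, hence P* = 1727.
Substitute back: Q* = 364.7 - 0.1(1727) = 192.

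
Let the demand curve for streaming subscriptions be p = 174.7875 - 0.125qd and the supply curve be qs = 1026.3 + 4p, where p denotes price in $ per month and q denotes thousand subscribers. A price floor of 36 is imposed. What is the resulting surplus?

Surplus = 60

Inverting to quantity form: qd = 1398.3 - 8p.
Evaluating both curves at the floor price 36 gives qd = 1110.3, qs = 1170.3.
Surplus = qs - qd = 1170.3 - 1110.3 = 60.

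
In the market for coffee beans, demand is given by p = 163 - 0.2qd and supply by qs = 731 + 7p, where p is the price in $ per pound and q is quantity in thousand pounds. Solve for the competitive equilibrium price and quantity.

p* = 7, q* = 780

Inverting to quantity form: qd = 815 - 5p.
Set qd = qs: 815 - 5p = 731 + 7p, so 84 = 12p and p* = 7.
Plugging p* into demand: q* = 815 - 5(7) = 780.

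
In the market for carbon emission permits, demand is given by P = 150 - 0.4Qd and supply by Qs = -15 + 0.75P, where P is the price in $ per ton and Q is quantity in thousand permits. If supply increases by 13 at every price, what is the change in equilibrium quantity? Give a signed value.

Solving each curve for Q: Qd = 375 - 2.5P.
Set Qd = Qs: 375 - 2.5P = -15 + 0.75P, so 390 = 3.25P and P* = 120.
From the demand curve, Q* = 375 - 2.5(120) = 75.
After the shift, supply is Qs = -2 + 0.75P.
New equilibrium: 377 = 3.25P, so P = 116 and Q = 85.
ΔQ = 85 - 75 = 10.

ΔQ = 10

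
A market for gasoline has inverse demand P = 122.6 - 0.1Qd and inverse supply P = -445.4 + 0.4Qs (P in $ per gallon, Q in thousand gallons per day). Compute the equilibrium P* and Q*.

P* = 9, Q* = 1136

Rewriting in direct form: Qd = 1226 - 10P and Qs = 1113.5 + 2.5P.
The market clears where 1226 - 10P = 1113.5 + 2.5P. Rearranging, 12.5P = 112.5, hence P* = 9.
Plugging P* into demand: Q* = 1226 - 10(9) = 1136.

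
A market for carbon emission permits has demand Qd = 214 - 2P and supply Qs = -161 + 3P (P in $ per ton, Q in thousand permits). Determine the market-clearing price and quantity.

P* = 75, Q* = 64

At equilibrium Qd = Qs, so 214 - 2P = -161 + 3P; collecting terms, 375 = 5P and P* = 75.
Then Q* = 214 - 2(75) = 64.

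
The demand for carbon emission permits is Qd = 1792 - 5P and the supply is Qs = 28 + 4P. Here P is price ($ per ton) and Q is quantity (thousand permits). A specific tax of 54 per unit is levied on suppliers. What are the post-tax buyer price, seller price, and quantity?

P_b = 220, P_s = 166, Q = 692

With a tax of 54 on suppliers, they supply based on the net price P_s = P_b - 54, so Qs = -188 + 4P_b.
Equate demand and the shifted supply: 1792 - 5P_b = -188 + 4P_b, giving 9P_b = 1980, so P_b = 220.
Then P_s = 220 - 54 = 166 and Q = 1792 - 5(220) = 692.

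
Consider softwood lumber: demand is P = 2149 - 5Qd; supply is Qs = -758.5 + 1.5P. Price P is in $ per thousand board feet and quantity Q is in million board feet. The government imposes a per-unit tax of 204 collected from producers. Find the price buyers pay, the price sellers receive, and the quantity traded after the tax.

Rewriting in direct form: Qd = 429.8 - 0.2P.
With a tax of 204 on producers, they supply based on the net price P_s = P_b - 204, so Qs = -1064.5 + 1.5P_b.
Equate demand and the shifted supply: 429.8 - 0.2P_b = -1064.5 + 1.5P_b, giving 1.7P_b = 1494.3, so P_b = 879.
Then P_s = 879 - 204 = 675 and Q = 429.8 - 0.2(879) = 254.

P_b = 879, P_s = 675, Q = 254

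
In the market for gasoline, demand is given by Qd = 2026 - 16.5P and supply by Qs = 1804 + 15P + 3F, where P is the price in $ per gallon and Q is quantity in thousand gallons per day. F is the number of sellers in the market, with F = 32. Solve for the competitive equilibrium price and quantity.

P* = 4, Q* = 1960

With F = 32, supply is Qs = 1900 + 15P.
At equilibrium Qd = Qs, so 2026 - 16.5P = 1900 + 15P; collecting terms, 126 = 31.5P and P* = 4.
Plugging P* into demand: Q* = 2026 - 16.5(4) = 1960.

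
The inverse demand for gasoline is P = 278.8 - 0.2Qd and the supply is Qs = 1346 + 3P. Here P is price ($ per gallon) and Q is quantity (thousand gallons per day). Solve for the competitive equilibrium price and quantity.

P* = 6, Q* = 1364

Inverting to quantity form: Qd = 1394 - 5P.
Set Qd = Qs: 1394 - 5P = 1346 + 3P, so 48 = 8P and P* = 6.
Plugging P* into demand: Q* = 1394 - 5(6) = 1364.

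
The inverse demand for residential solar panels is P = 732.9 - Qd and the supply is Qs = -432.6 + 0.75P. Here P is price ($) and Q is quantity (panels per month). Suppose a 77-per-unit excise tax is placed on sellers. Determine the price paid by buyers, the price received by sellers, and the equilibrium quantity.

P_b = 699, P_s = 622, Q = 33.9

Inverting to quantity form: Qd = 732.9 - P.
The tax drives a wedge P_b - P_s = 77. Substituting P_s = P_b - 77 into supply: Qs = -490.35 + 0.75P_b.
Equate demand and the shifted supply: 732.9 - P_b = -490.35 + 0.75P_b, giving 1.75P_b = 1223.25, so P_b = 699.
Then P_s = 699 - 77 = 622 and Q = 732.9 - 699 = 33.9.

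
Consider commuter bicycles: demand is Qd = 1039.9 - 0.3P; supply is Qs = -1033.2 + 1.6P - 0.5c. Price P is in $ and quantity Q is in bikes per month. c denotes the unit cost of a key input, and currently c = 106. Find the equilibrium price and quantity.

With c = 106, supply is Qs = -1086.2 + 1.6P.
At equilibrium Qd = Qs, so 1039.9 - 0.3P = -1086.2 + 1.6P; collecting terms, 2126.1 = 1.9P and P* = 1119.
Substitute back: Q* = 1039.9 - 0.3(1119) = 704.2.

P* = 1119, Q* = 704.2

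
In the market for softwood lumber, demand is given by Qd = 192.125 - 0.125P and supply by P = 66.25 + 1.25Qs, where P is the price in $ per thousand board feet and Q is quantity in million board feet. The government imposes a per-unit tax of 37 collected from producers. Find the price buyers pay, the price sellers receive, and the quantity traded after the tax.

Inverting to quantity form: Qs = -53 + 0.8P.
The tax drives a wedge P_b - P_s = 37. Substituting P_s = P_b - 37 into supply: Qs = -82.6 + 0.8P_b.
Market clearing requires 192.125 - 0.125P_b = -82.6 + 0.8P_b; hence 274.725 = 0.925P_b and P_b = 297.
Then P_s = 297 - 37 = 260 and Q = 192.125 - 0.125(297) = 155.

P_b = 297, P_s = 260, Q = 155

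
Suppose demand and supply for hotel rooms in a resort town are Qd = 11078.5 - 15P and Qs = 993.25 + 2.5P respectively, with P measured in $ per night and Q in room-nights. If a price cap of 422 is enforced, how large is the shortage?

Shortage = 2700.25

At P = 422: Qd = 4748.5 and Qs = 2048.25.
Shortage = Qd - Qs = 4748.5 - 2048.25 = 2700.25.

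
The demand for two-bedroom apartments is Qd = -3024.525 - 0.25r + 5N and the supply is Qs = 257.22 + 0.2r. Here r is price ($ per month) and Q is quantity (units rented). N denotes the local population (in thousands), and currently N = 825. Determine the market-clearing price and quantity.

r* = 1873.9, Q* = 632

With N = 825, demand is Qd = 1100.475 - 0.25r.
The market clears where 1100.475 - 0.25r = 257.22 + 0.2r. Rearranging, 0.45r = 843.255, hence r* = 1873.9.
Then Q* = 1100.475 - 0.25(1873.9) = 632.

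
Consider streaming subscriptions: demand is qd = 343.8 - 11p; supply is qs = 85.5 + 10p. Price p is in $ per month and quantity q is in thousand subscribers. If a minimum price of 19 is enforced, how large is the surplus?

Surplus = 140.7

Evaluating both curves at the floor price 19 gives qd = 134.8, qs = 275.5.
Surplus = qs - qd = 275.5 - 134.8 = 140.7.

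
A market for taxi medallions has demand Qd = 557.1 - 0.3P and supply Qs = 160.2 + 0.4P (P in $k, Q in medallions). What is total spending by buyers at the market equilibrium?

Total spending by buyers = 219429

Equating demand and supply, 557.1 - 0.3P = 160.2 + 0.4P gives 0.7P = 396.9, so P* = 567.
From the demand curve, Q* = 557.1 - 0.3(567) = 387.
Total spending by buyers = P* × Q* = 567 × 387 = 219429.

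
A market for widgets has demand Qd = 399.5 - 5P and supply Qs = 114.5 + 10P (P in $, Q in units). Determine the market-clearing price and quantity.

The market clears where 399.5 - 5P = 114.5 + 10P. Rearranging, 15P = 285, hence P* = 19.
Substitute back: Q* = 399.5 - 5(19) = 304.5.

P* = 19, Q* = 304.5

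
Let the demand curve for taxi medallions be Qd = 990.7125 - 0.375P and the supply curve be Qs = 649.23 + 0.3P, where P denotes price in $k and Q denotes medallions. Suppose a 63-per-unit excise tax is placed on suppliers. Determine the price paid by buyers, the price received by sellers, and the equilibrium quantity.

P_b = 533.9, P_s = 470.9, Q = 790.5

Suppliers keep P_s = P_b - 63 per unit, so supply in terms of the buyer price is Qs = 630.33 + 0.3P_b.
Market clearing requires 990.7125 - 0.375P_b = 630.33 + 0.3P_b; hence 360.3825 = 0.675P_b and P_b = 533.9.
So P_s = 470.9 and the quantity traded is Q = 990.7125 - 0.375(533.9) = 790.5.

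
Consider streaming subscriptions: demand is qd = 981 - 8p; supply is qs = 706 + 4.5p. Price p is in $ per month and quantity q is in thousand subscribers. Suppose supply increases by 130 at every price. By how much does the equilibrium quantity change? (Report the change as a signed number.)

The market clears where 981 - 8p = 706 + 4.5p. Rearranging, 12.5p = 275, hence p* = 22.
Substitute back: q* = 981 - 8(22) = 805.
After the shift, supply is qs = 836 + 4.5p.
New equilibrium: 145 = 12.5p, so p = 11.6 and q = 888.2.
Δq = 888.2 - 805 = 83.2.

Δq = 83.2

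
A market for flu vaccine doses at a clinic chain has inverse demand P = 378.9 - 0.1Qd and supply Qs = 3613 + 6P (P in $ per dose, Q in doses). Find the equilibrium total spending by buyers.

Solving each curve for Q: Qd = 3789 - 10P.
Equating demand and supply, 3789 - 10P = 3613 + 6P gives 16P = 176, so P* = 11.
Then Q* = 3789 - 10(11) = 3679.
Total spending by buyers = P* × Q* = 11 × 3679 = 40469.

Total spending by buyers = 40469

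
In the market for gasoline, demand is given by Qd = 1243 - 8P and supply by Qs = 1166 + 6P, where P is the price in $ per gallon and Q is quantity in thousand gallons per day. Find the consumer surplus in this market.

Consumer surplus = 89850.0625

Equating demand and supply, 1243 - 8P = 1166 + 6P gives 14P = 77, so P* = 5.5.
Then Q* = 1243 - 8(5.5) = 1199.
Demand choke price (Qd = 0): P = 1243/8 = 155.375. Consumer surplus = ½ × (155.375 - 5.5) × 1199 = 89850.0625.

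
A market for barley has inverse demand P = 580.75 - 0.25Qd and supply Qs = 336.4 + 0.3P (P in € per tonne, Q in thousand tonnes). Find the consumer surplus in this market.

In direct form, Qd = 2323 - 4P.
The market clears where 2323 - 4P = 336.4 + 0.3P. Rearranging, 4.3P = 1986.6, hence P* = 462.
Then Q* = 2323 - 4(462) = 475.
Demand choke price (Qd = 0): P = 2323/4 = 580.75. Consumer surplus = ½ × (580.75 - 462) × 475 = 28203.125.

Consumer surplus = 28203.125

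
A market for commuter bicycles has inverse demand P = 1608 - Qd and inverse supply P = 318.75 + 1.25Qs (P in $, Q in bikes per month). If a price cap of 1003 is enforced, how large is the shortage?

Shortage = 57.6

In direct form, Qd = 1608 - P and Qs = -255 + 0.8P.
With P fixed at 1003, quantity demanded is 605 and quantity supplied is 547.4.
Shortage = Qd - Qs = 605 - 547.4 = 57.6.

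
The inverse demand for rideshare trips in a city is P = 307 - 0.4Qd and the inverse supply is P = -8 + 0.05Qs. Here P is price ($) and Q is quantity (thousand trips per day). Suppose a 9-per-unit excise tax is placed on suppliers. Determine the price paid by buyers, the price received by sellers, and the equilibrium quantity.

Rewriting in direct form: Qd = 767.5 - 2.5P and Qs = 160 + 20P.
With a tax of 9 on suppliers, they supply based on the net price P_s = P_b - 9, so Qs = -20 + 20P_b.
Market clearing requires 767.5 - 2.5P_b = -20 + 20P_b; hence 787.5 = 22.5P_b and P_b = 35.
So P_s = 26 and the quantity traded is Q = 767.5 - 2.5(35) = 680.

P_b = 35, P_s = 26, Q = 680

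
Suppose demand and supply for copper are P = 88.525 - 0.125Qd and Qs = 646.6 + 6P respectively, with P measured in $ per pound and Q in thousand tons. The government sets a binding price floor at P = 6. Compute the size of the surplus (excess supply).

Inverting to quantity form: Qd = 708.2 - 8P.
Evaluating both curves at the floor price 6 gives Qd = 660.2, Qs = 682.6.
Surplus = Qs - Qd = 682.6 - 660.2 = 22.4.

Surplus = 22.4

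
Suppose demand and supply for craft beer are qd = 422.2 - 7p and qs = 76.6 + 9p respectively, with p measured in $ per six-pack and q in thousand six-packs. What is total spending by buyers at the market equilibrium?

Total spending by buyers = 5853.6

Set qd = qs: 422.2 - 7p = 76.6 + 9p, so 345.6 = 16p and p* = 21.6.
Plugging p* into demand: q* = 422.2 - 7(21.6) = 271.
Total spending by buyers = p* × q* = 21.6 × 271 = 5853.6.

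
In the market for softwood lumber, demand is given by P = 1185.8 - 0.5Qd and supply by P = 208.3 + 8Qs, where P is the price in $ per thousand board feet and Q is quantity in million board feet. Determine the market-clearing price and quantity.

Solving each curve for Q: Qd = 2371.6 - 2P and Qs = -26.0375 + 0.125P.
Equating demand and supply, 2371.6 - 2P = -26.0375 + 0.125P gives 2.125P = 2397.6375, so P* = 1128.3.
From the demand curve, Q* = 2371.6 - 2(1128.3) = 115.

P* = 1128.3, Q* = 115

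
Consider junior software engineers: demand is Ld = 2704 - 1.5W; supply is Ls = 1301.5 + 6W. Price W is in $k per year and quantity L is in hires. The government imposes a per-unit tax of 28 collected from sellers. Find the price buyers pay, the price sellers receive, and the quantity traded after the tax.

W_b = 209.4, W_s = 181.4, L = 2389.9

Sellers keep W_s = W_b - 28 per unit, so supply in terms of the buyer price is Ls = 1133.5 + 6W_b.
Market clearing requires 2704 - 1.5W_b = 1133.5 + 6W_b; hence 1570.5 = 7.5W_b and W_b = 209.4.
So W_s = 181.4 and the quantity traded is L = 2704 - 1.5(209.4) = 2389.9.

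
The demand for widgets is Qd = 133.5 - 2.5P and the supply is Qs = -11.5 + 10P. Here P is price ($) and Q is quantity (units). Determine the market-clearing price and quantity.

Equating demand and supply, 133.5 - 2.5P = -11.5 + 10P gives 12.5P = 145, so P* = 11.6.
Then Q* = 133.5 - 2.5(11.6) = 104.5.

P* = 11.6, Q* = 104.5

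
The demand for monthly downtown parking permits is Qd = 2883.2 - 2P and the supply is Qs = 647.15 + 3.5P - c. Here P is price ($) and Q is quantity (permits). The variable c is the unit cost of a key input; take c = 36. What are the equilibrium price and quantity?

With c = 36, supply is Qs = 611.15 + 3.5P.
The market clears where 2883.2 - 2P = 611.15 + 3.5P. Rearranging, 5.5P = 2272.05, hence P* = 413.1.
Plugging P* into demand: Q* = 2883.2 - 2(413.1) = 2057.

P* = 413.1, Q* = 2057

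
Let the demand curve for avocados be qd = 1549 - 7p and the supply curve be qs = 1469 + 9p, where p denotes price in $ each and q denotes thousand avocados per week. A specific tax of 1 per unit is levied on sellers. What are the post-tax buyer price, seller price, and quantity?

p_b = 5.5625, p_s = 4.5625, q = 1510.0625

Sellers keep p_s = p_b - 1 per unit, so supply in terms of the buyer price is qs = 1460 + 9p_b.
Equate demand and the shifted supply: 1549 - 7p_b = 1460 + 9p_b, giving 16p_b = 89, so p_b = 5.5625.
So p_s = 4.5625 and the quantity traded is q = 1549 - 7(5.5625) = 1510.0625.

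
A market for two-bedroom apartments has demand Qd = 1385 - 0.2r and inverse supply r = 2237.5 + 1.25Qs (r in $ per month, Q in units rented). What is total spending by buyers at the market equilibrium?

Inverting to quantity form: Qs = -1790 + 0.8r.
Equating demand and supply, 1385 - 0.2r = -1790 + 0.8r gives r = 3175, so r* = 3175.
Plugging r* into demand: Q* = 1385 - 0.2(3175) = 750.
Total spending by buyers = r* × Q* = 3175 × 750 = 2381250.

Total spending by buyers = 2381250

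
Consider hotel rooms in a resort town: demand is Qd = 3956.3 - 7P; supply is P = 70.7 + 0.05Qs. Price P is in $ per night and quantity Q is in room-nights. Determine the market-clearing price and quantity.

P* = 198.9, Q* = 2564

Rewriting in direct form: Qs = -1414 + 20P.
The market clears where 3956.3 - 7P = -1414 + 20P. Rearranging, 27P = 5370.3, hence P* = 198.9.
Then Q* = 3956.3 - 7(198.9) = 2564.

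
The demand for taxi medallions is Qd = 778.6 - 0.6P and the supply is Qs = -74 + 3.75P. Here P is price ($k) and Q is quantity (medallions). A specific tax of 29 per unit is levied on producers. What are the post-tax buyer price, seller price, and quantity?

The tax drives a wedge P_b - P_s = 29. Substituting P_s = P_b - 29 into supply: Qs = -182.75 + 3.75P_b.
Equate demand and the shifted supply: 778.6 - 0.6P_b = -182.75 + 3.75P_b, giving 4.35P_b = 961.35, so P_b = 221.
Then P_s = 221 - 29 = 192 and Q = 778.6 - 0.6(221) = 646.

P_b = 221, P_s = 192, Q = 646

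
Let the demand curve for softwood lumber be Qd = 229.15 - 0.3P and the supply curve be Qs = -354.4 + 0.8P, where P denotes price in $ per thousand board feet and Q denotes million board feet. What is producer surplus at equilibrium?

The market clears where 229.15 - 0.3P = -354.4 + 0.8P. Rearranging, 1.1P = 583.55, hence P* = 530.5.
Substitute back: Q* = 229.15 - 0.3(530.5) = 70.
Supply choke price (Qs = 0): P = 443. Producer surplus = ½ × (530.5 - 443) × 70 = 3062.5.

Producer surplus = 3062.5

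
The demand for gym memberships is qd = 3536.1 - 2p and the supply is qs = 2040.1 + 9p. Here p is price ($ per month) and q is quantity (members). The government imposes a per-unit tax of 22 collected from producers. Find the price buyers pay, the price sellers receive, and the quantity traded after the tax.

With a tax of 22 on producers, they supply based on the net price p_s = p_b - 22, so qs = 1842.1 + 9p_b.
Equate demand and the shifted supply: 3536.1 - 2p_b = 1842.1 + 9p_b, giving 11p_b = 1694, so p_b = 154.
So p_s = 132 and the quantity traded is q = 3536.1 - 2(154) = 3228.1.

p_b = 154, p_s = 132, q = 3228.1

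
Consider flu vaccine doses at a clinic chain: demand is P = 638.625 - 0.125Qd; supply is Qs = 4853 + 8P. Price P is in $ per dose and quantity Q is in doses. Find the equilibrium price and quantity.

In direct form, Qd = 5109 - 8P.
Equating demand and supply, 5109 - 8P = 4853 + 8P gives 16P = 256, so P* = 16.
Substitute back: Q* = 5109 - 8(16) = 4981.

P* = 16, Q* = 4981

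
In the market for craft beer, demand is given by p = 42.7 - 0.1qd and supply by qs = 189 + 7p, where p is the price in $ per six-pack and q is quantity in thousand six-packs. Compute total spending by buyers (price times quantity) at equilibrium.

Total spending by buyers = 4018

In direct form, qd = 427 - 10p.
Set qd = qs: 427 - 10p = 189 + 7p, so 238 = 17p and p* = 14.
Plugging p* into demand: q* = 427 - 10(14) = 287.
Total spending by buyers = p* × q* = 14 × 287 = 4018.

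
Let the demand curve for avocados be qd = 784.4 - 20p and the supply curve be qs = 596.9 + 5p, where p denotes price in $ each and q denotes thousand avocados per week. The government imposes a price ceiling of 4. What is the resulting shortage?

Shortage = 87.5

Evaluating both curves at the ceiling price 4 gives qd = 704.4, qs = 616.9.
Shortage = qd - qs = 704.4 - 616.9 = 87.5.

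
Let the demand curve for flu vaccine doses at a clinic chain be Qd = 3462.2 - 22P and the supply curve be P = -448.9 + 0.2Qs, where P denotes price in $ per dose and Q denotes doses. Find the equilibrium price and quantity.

Rewriting in direct form: Qs = 2244.5 + 5P.
Equating demand and supply, 3462.2 - 22P = 2244.5 + 5P gives 27P = 1217.7, so P* = 45.1.
From the demand curve, Q* = 3462.2 - 22(45.1) = 2470.

P* = 45.1, Q* = 2470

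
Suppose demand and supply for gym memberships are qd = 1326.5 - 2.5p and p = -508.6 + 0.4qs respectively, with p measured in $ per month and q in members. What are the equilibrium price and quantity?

Solving each curve for q: qs = 1271.5 + 2.5p.
Set qd = qs: 1326.5 - 2.5p = 1271.5 + 2.5p, so 55 = 5p and p* = 11.
Then q* = 1326.5 - 2.5(11) = 1299.

p* = 11, q* = 1299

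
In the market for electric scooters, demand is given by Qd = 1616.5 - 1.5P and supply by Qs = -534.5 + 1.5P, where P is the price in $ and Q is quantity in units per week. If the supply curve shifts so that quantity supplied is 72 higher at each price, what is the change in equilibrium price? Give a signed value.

The market clears where 1616.5 - 1.5P = -534.5 + 1.5P. Rearranging, 3P = 2151, hence P* = 717.
Then Q* = 1616.5 - 1.5(717) = 541.
After the shift, supply is Qs = -462.5 + 1.5P.
New equilibrium: 2079 = 3P, so P = 693 and Q = 577.
ΔP = 693 - 717 = -24.

ΔP = -24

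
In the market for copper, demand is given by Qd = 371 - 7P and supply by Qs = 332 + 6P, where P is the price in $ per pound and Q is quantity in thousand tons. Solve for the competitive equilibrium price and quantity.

Set Qd = Qs: 371 - 7P = 332 + 6P, so 39 = 13P and P* = 3.
Then Q* = 371 - 7(3) = 350.

P* = 3, Q* = 350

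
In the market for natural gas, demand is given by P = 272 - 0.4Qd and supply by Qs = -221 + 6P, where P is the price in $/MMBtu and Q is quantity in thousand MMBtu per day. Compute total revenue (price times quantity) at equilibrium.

In direct form, Qd = 680 - 2.5P.
Set Qd = Qs: 680 - 2.5P = -221 + 6P, so 901 = 8.5P and P* = 106.
From the demand curve, Q* = 680 - 2.5(106) = 415.
Total revenue = P* × Q* = 106 × 415 = 43990.

Total revenue = 43990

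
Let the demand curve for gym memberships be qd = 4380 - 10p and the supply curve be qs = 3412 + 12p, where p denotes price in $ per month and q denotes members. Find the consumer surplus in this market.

Equating demand and supply, 4380 - 10p = 3412 + 12p gives 22p = 968, so p* = 44.
Substitute back: q* = 4380 - 10(44) = 3940.
Demand choke price (qd = 0): p = 4380/10 = 438. Consumer surplus = ½ × (438 - 44) × 3940 = 776180.

Consumer surplus = 776180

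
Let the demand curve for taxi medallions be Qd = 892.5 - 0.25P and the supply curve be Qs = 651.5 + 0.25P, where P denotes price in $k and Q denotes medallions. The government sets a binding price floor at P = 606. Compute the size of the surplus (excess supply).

Evaluating both curves at the floor price 606 gives Qd = 741, Qs = 803.
Surplus = Qs - Qd = 803 - 741 = 62.

Surplus = 62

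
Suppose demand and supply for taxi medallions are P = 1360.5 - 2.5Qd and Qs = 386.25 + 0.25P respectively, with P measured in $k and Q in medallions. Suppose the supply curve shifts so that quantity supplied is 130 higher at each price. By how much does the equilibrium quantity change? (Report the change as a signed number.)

Solving each curve for Q: Qd = 544.2 - 0.4P.
At equilibrium Qd = Qs, so 544.2 - 0.4P = 386.25 + 0.25P; collecting terms, 157.95 = 0.65P and P* = 243.
Plugging P* into demand: Q* = 544.2 - 0.4(243) = 447.
After the shift, supply is Qs = 516.25 + 0.25P.
The new intersection has 27.95 = 0.65P, i.e. P = 43, Q = 527.
ΔQ = 527 - 447 = 80.

ΔQ = 80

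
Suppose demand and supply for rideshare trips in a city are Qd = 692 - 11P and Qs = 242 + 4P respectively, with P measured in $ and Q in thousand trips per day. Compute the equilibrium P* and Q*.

P* = 30, Q* = 362

At equilibrium Qd = Qs, so 692 - 11P = 242 + 4P; collecting terms, 450 = 15P and P* = 30.
Plugging P* into demand: Q* = 692 - 11(30) = 362.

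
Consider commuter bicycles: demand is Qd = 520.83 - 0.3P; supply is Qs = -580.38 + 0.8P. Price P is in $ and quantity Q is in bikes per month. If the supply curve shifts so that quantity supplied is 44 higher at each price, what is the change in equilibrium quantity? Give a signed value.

ΔQ = 12

At equilibrium Qd = Qs, so 520.83 - 0.3P = -580.38 + 0.8P; collecting terms, 1101.21 = 1.1P and P* = 1001.1.
Then Q* = 520.83 - 0.3(1001.1) = 220.5.
After the shift, supply is Qs = -536.38 + 0.8P.
New equilibrium: 1057.21 = 1.1P, so P = 961.1 and Q = 232.5.
ΔQ = 232.5 - 220.5 = 12.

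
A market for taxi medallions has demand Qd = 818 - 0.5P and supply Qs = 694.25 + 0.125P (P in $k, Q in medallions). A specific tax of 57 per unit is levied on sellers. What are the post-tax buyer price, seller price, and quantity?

P_b = 209.4, P_s = 152.4, Q = 713.3

With a tax of 57 on sellers, they supply based on the net price P_s = P_b - 57, so Qs = 687.125 + 0.125P_b.
Market clearing requires 818 - 0.5P_b = 687.125 + 0.125P_b; hence 130.875 = 0.625P_b and P_b = 209.4.
Then P_s = 209.4 - 57 = 152.4 and Q = 818 - 0.5(209.4) = 713.3.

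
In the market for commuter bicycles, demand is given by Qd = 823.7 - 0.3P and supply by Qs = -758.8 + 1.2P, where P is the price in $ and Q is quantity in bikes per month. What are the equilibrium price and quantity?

The market clears where 823.7 - 0.3P = -758.8 + 1.2P. Rearranging, 1.5P = 1582.5, hence P* = 1055.
Plugging P* into demand: Q* = 823.7 - 0.3(1055) = 507.2.

P* = 1055, Q* = 507.2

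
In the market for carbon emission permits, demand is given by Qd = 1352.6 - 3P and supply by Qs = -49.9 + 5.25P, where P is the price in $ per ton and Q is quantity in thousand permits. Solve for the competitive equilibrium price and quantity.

Equating demand and supply, 1352.6 - 3P = -49.9 + 5.25P gives 8.25P = 1402.5, so P* = 170.
Plugging P* into demand: Q* = 1352.6 - 3(170) = 842.6.

P* = 170, Q* = 842.6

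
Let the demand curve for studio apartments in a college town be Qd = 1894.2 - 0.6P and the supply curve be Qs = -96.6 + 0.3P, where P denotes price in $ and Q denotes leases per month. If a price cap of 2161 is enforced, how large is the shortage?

At P = 2161: Qd = 597.6 and Qs = 551.7.
Shortage = Qd - Qs = 597.6 - 551.7 = 45.9.

Shortage = 45.9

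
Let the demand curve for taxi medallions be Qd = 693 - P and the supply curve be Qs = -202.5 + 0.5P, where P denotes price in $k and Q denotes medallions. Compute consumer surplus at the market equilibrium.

At equilibrium Qd = Qs, so 693 - P = -202.5 + 0.5P; collecting terms, 895.5 = 1.5P and P* = 597.
From the demand curve, Q* = 693 - 597 = 96.
Demand choke price (Qd = 0): P = 693. Consumer surplus = ½ × (693 - 597) × 96 = 4608.

Consumer surplus = 4608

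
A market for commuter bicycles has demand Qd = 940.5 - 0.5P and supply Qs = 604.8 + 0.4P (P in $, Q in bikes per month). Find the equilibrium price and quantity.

P* = 373, Q* = 754

Equating demand and supply, 940.5 - 0.5P = 604.8 + 0.4P gives 0.9P = 335.7, so P* = 373.
From the demand curve, Q* = 940.5 - 0.5(373) = 754.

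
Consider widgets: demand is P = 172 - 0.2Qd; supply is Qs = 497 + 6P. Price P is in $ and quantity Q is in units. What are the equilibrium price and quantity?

Solving each curve for Q: Qd = 860 - 5P.
Equating demand and supply, 860 - 5P = 497 + 6P gives 11P = 363, so P* = 33.
Substitute back: Q* = 860 - 5(33) = 695.

P* = 33, Q* = 695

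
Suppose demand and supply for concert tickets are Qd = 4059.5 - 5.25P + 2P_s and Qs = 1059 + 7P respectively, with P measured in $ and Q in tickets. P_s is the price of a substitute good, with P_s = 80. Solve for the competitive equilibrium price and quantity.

P* = 258, Q* = 2865

With P_s = 80, demand is Qd = 4219.5 - 5.25P.
At equilibrium Qd = Qs, so 4219.5 - 5.25P = 1059 + 7P; collecting terms, 3160.5 = 12.25P and P* = 258.
Plugging P* into demand: Q* = 4219.5 - 5.25(258) = 2865.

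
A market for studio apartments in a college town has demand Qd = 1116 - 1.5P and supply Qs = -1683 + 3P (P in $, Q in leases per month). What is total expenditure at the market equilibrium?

At equilibrium Qd = Qs, so 1116 - 1.5P = -1683 + 3P; collecting terms, 2799 = 4.5P and P* = 622.
From the demand curve, Q* = 1116 - 1.5(622) = 183.
Total expenditure = P* × Q* = 622 × 183 = 113826.

Total expenditure = 113826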